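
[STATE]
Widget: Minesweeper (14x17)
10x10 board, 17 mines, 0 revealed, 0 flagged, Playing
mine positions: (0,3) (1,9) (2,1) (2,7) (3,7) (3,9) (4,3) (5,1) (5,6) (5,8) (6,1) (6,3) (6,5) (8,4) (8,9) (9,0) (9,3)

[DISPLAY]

■■■■■■■■■■    
■■■■■■■■■■    
■■■■■■■■■■    
■■■■■■■■■■    
■■■■■■■■■■    
■■■■■■■■■■    
■■■■■■■■■■    
■■■■■■■■■■    
■■■■■■■■■■    
■■■■■■■■■■    
              
              
              
              
              
              
              


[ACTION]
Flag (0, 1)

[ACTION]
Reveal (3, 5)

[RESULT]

■⚑■■1   1■    
■■211 112■    
■■1   2■■■    
■■211 2■■■    
■■■■112■■■    
■■■■■■■■■■    
■■■■■■■■■■    
■■■■■■■■■■    
■■■■■■■■■■    
■■■■■■■■■■    
              
              
              
              
              
              
              


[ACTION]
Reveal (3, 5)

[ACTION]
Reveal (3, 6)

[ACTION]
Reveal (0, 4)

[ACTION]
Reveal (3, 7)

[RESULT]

■⚑■✹1   1■    
■■211 112✹    
■✹1   2✹■■    
■■211 2✹■✹    
■■■✹112■■■    
■✹■■■■✹■✹■    
■✹■✹■✹■■■■    
■■■■■■■■■■    
■■■■✹■■■■✹    
✹■■✹■■■■■■    
              
              
              
              
              
              
              


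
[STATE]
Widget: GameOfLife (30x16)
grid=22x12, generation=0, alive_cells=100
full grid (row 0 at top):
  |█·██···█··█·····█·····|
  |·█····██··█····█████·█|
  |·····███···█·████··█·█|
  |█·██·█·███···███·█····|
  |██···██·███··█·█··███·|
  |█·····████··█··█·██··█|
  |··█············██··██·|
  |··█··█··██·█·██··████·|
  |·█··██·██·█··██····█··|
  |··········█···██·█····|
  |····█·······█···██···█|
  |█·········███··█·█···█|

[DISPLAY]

Gen: 0                        
█·██···█··█·····█·····        
·█····██··█····█████·█        
·····███···█·████··█·█        
█·██·█·███···███·█····        
██···██·███··█·█··███·        
█·····████··█··█·██··█        
··█············██··██·        
··█··█··██·█·██··████·        
·█··██·██·█··██····█··        
··········█···██·█····        
····█·······█···██···█        
█·········███··█·█···█        
                              
                              
                              


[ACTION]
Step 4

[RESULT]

Gen: 4                        
····███·██·█······█···        
████····██··██··██····        
██·█··█·██·███···███··        
██····██·····█···██·██        
█··█··█·██·█···███··██        
█·█···██·█···█····██··        
█·███····███·█·█···█··        
█··██·······█··█······        
·██·····██····█·█··█··        
·······█·····█··██····        
········█··█·███······        
·········█·██·██······        
                              
                              
                              


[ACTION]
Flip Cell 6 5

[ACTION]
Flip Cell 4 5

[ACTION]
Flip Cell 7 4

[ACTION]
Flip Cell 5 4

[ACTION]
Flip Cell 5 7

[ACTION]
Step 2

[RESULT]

Gen: 6                        
·█████████············        
·█····█·····██····███·        
···███····██··██···██·        
··█·██··█·····█······█        
··█·██·████·█·█·███·█·        
█·█·████·····█████·██·        
█·····████···█·█···█··        
█·█·····█··█···██·█···        
·█·····███·█··········        
·······█·█████████····        
········█····█··█·····        
·········██·█·········        
                              
                              
                              


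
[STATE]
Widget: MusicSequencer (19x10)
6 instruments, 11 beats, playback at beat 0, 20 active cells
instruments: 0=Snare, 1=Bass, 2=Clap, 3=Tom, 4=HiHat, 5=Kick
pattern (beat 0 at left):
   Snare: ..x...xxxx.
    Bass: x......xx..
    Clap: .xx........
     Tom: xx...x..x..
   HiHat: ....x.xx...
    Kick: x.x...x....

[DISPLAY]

      ▼1234567890  
 Snare··█···████·  
  Bass█······██··  
  Clap·██········  
   Tom██···█··█··  
 HiHat····█·██···  
  Kick█·█···█····  
                   
                   
                   


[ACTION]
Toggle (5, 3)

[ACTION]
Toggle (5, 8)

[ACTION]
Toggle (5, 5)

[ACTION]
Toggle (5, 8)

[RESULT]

      ▼1234567890  
 Snare··█···████·  
  Bass█······██··  
  Clap·██········  
   Tom██···█··█··  
 HiHat····█·██···  
  Kick█·██·██····  
                   
                   
                   


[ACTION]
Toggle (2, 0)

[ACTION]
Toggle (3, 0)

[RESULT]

      ▼1234567890  
 Snare··█···████·  
  Bass█······██··  
  Clap███········  
   Tom·█···█··█··  
 HiHat····█·██···  
  Kick█·██·██····  
                   
                   
                   


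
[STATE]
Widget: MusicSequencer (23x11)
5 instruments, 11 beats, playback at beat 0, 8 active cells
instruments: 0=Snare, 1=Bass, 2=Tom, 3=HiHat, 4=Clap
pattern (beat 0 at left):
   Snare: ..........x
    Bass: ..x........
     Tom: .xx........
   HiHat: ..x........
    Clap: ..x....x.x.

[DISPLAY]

      ▼1234567890      
 Snare··········█      
  Bass··█········      
   Tom·██········      
 HiHat··█········      
  Clap··█····█·█·      
                       
                       
                       
                       
                       


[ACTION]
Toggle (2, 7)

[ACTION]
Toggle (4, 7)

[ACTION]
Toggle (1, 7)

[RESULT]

      ▼1234567890      
 Snare··········█      
  Bass··█····█···      
   Tom·██····█···      
 HiHat··█········      
  Clap··█······█·      
                       
                       
                       
                       
                       


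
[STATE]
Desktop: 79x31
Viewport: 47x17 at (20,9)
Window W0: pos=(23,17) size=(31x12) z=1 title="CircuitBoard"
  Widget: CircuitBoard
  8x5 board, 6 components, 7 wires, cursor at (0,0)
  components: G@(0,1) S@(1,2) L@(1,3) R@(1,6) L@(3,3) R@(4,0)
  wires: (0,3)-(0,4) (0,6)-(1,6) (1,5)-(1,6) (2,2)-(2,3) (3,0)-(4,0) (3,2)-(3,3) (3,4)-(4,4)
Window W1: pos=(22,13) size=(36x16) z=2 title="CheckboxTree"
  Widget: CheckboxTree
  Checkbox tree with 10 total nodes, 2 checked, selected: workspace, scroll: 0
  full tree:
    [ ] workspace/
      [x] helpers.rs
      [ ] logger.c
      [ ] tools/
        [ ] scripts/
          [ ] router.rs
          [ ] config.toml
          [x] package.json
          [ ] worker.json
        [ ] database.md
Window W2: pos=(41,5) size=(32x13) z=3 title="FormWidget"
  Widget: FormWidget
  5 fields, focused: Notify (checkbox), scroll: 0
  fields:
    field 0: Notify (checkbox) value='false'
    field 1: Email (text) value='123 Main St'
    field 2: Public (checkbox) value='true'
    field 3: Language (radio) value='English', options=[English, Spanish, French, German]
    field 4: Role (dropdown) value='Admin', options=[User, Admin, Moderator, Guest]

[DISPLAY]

                     ┃  Email:      [123 Main S
                     ┃  Public:     [x]        
                     ┃  Language:   (●) English
                     ┃  Role:       [Admin     
  ┏━━━━━━━━━━━━━━━━━━┃                         
  ┃ CheckboxTree     ┃                         
  ┠──────────────────┃                         
  ┃>[-] workspace/   ┃                         
  ┃   [x] helpers.rs ┗━━━━━━━━━━━━━━━━━━━━━━━━━
  ┃   [ ] logger.c                   ┃         
  ┃   [-] tools/                     ┃         
  ┃     [-] scripts/                 ┃         
  ┃       [ ] router.rs              ┃         
  ┃       [ ] config.toml            ┃         
  ┃       [x] package.json           ┃         
  ┃       [ ] worker.json            ┃         
  ┃     [ ] database.md              ┃         


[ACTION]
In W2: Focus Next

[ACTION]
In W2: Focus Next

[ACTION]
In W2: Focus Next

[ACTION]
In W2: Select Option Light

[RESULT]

                     ┃  Email:      [123 Main S
                     ┃  Public:     [x]        
                     ┃> Language:   (●) English
                     ┃  Role:       [Admin     
  ┏━━━━━━━━━━━━━━━━━━┃                         
  ┃ CheckboxTree     ┃                         
  ┠──────────────────┃                         
  ┃>[-] workspace/   ┃                         
  ┃   [x] helpers.rs ┗━━━━━━━━━━━━━━━━━━━━━━━━━
  ┃   [ ] logger.c                   ┃         
  ┃   [-] tools/                     ┃         
  ┃     [-] scripts/                 ┃         
  ┃       [ ] router.rs              ┃         
  ┃       [ ] config.toml            ┃         
  ┃       [x] package.json           ┃         
  ┃       [ ] worker.json            ┃         
  ┃     [ ] database.md              ┃         


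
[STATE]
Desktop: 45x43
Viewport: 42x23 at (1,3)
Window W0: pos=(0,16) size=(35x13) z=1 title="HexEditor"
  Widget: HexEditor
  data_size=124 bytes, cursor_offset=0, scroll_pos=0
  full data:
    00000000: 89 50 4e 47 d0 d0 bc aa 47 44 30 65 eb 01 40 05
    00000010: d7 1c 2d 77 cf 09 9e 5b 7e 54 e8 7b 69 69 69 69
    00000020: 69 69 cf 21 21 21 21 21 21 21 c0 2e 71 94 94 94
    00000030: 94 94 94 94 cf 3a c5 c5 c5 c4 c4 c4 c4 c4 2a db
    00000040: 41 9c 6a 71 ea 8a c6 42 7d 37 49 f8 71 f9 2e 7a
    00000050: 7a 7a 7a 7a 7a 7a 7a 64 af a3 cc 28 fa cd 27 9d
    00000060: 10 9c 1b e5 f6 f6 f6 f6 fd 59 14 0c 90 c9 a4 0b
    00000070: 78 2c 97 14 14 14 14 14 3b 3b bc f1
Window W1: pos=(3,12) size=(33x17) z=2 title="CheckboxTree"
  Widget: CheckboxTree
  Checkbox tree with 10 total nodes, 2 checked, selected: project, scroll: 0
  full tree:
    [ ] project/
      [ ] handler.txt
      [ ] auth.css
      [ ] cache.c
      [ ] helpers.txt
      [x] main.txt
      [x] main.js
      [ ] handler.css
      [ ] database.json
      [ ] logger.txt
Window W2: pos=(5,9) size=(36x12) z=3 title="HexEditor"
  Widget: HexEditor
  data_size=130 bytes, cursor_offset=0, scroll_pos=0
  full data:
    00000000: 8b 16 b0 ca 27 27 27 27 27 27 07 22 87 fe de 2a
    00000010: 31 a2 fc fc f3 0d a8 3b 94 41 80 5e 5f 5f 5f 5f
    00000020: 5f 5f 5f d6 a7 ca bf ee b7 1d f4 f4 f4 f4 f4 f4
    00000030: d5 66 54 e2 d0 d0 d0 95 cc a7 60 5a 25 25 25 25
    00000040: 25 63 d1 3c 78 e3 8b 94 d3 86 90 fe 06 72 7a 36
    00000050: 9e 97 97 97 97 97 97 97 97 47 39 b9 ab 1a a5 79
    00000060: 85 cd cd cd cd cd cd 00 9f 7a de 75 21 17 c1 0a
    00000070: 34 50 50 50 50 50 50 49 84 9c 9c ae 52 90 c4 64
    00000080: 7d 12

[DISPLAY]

                                          
                                          
                                          
                                          
                                          
                                          
    ┏━━━━━━━━━━━━━━━━━━━━━━━━━━━━━━━━━━┓  
    ┃ HexEditor                        ┃  
    ┠──────────────────────────────────┨  
  ┏━┃00000000  8B 16 b0 ca 27 27 27 27 ┃  
  ┃ ┃00000010  31 a2 fc fc f3 0d a8 3b ┃  
  ┠─┃00000020  5f 5f 5f d6 a7 ca bf ee ┃  
  ┃>┃00000030  d5 66 54 e2 d0 d0 d0 95 ┃  
━━┃ ┃00000040  25 63 d1 3c 78 e3 8b 94 ┃  
 H┃ ┃00000050  9e 97 97 97 97 97 97 97 ┃  
──┃ ┃00000060  85 cd cd cd cd cd cd 00 ┃  
00┃ ┃00000070  34 50 50 50 50 50 50 49 ┃  
00┃ ┗━━━━━━━━━━━━━━━━━━━━━━━━━━━━━━━━━━┛  
00┃   [x] main.js                 ┃       
00┃   [ ] handler.css             ┃       
00┃   [ ] database.json           ┃       
00┃   [ ] logger.txt              ┃       
00┃                               ┃       


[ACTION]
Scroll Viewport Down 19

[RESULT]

00┃ ┗━━━━━━━━━━━━━━━━━━━━━━━━━━━━━━━━━━┛  
00┃   [x] main.js                 ┃       
00┃   [ ] handler.css             ┃       
00┃   [ ] database.json           ┃       
00┃   [ ] logger.txt              ┃       
00┃                               ┃       
00┃                               ┃       
  ┃                               ┃       
━━┗━━━━━━━━━━━━━━━━━━━━━━━━━━━━━━━┛       
                                          
                                          
                                          
                                          
                                          
                                          
                                          
                                          
                                          
                                          
                                          
                                          
                                          
                                          


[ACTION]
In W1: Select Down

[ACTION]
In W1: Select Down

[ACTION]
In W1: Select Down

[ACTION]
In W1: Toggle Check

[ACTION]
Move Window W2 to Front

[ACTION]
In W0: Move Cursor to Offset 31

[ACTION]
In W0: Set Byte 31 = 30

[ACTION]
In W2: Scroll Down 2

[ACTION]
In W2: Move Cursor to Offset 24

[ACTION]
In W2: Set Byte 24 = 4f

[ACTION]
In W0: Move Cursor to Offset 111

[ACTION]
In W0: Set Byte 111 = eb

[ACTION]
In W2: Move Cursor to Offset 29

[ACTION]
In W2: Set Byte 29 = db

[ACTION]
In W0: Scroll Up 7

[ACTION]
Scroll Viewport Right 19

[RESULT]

┃ ┗━━━━━━━━━━━━━━━━━━━━━━━━━━━━━━━━━━┛    
┃   [x] main.js                 ┃         
┃   [ ] handler.css             ┃         
┃   [ ] database.json           ┃         
┃   [ ] logger.txt              ┃         
┃                               ┃         
┃                               ┃         
┃                               ┃         
┗━━━━━━━━━━━━━━━━━━━━━━━━━━━━━━━┛         
                                          
                                          
                                          
                                          
                                          
                                          
                                          
                                          
                                          
                                          
                                          
                                          
                                          
                                          


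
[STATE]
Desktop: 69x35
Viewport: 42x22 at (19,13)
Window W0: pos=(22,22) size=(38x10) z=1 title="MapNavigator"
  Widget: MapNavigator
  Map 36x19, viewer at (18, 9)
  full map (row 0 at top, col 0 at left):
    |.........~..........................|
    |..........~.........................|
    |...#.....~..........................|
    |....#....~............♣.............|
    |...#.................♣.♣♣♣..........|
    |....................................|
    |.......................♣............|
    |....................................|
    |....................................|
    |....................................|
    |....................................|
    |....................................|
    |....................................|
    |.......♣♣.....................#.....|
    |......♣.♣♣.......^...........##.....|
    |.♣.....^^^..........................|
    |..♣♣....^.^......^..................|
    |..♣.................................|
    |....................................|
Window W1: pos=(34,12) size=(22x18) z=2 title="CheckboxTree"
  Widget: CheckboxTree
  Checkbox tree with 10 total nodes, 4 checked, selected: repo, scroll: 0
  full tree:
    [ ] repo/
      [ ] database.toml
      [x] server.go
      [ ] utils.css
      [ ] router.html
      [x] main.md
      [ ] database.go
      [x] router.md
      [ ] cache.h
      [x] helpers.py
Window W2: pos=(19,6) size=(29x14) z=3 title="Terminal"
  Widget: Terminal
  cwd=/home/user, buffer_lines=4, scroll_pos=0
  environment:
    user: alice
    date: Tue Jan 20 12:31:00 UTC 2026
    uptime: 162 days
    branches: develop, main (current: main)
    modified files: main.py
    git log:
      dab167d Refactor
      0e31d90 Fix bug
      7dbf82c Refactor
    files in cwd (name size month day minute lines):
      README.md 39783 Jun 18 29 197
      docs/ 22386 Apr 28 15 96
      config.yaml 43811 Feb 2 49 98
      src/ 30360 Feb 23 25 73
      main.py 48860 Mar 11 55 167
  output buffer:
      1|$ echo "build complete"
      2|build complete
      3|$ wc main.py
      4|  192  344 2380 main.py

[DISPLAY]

┃$ █                        ┃       ┃     
┃                           ┃───────┨     
┃                           ┃       ┃     
┃                           ┃se.toml┃     
┃                           ┃.go    ┃     
┃                           ┃css    ┃     
┗━━━━━━━━━━━━━━━━━━━━━━━━━━━┛.html  ┃     
               ┃   [x] main.md      ┃     
               ┃   [ ] database.go  ┃     
   ┏━━━━━━━━━━━┃   [x] router.md    ┃━━━┓ 
   ┃ MapNavigat┃   [ ] cache.h      ┃   ┃ 
   ┠───────────┃   [x] helpers.py   ┃───┨ 
   ┃...........┃                    ┃...┃ 
   ┃...........┃                    ┃...┃ 
   ┃...........┃                    ┃...┃ 
   ┃...........┃                    ┃...┃ 
   ┃...........┗━━━━━━━━━━━━━━━━━━━━┛...┃ 
   ┃....................................┃ 
   ┗━━━━━━━━━━━━━━━━━━━━━━━━━━━━━━━━━━━━┛ 
                                          
                                          
                                          


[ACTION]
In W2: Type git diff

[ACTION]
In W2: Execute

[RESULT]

┃--- a/main.py              ┃       ┃     
┃+++ b/main.py              ┃───────┨     
┃@@ -1,3 +1,4 @@            ┃       ┃     
┃+# updated                 ┃se.toml┃     
┃ import sys                ┃.go    ┃     
┃$ █                        ┃css    ┃     
┗━━━━━━━━━━━━━━━━━━━━━━━━━━━┛.html  ┃     
               ┃   [x] main.md      ┃     
               ┃   [ ] database.go  ┃     
   ┏━━━━━━━━━━━┃   [x] router.md    ┃━━━┓ 
   ┃ MapNavigat┃   [ ] cache.h      ┃   ┃ 
   ┠───────────┃   [x] helpers.py   ┃───┨ 
   ┃...........┃                    ┃...┃ 
   ┃...........┃                    ┃...┃ 
   ┃...........┃                    ┃...┃ 
   ┃...........┃                    ┃...┃ 
   ┃...........┗━━━━━━━━━━━━━━━━━━━━┛...┃ 
   ┃....................................┃ 
   ┗━━━━━━━━━━━━━━━━━━━━━━━━━━━━━━━━━━━━┛ 
                                          
                                          
                                          


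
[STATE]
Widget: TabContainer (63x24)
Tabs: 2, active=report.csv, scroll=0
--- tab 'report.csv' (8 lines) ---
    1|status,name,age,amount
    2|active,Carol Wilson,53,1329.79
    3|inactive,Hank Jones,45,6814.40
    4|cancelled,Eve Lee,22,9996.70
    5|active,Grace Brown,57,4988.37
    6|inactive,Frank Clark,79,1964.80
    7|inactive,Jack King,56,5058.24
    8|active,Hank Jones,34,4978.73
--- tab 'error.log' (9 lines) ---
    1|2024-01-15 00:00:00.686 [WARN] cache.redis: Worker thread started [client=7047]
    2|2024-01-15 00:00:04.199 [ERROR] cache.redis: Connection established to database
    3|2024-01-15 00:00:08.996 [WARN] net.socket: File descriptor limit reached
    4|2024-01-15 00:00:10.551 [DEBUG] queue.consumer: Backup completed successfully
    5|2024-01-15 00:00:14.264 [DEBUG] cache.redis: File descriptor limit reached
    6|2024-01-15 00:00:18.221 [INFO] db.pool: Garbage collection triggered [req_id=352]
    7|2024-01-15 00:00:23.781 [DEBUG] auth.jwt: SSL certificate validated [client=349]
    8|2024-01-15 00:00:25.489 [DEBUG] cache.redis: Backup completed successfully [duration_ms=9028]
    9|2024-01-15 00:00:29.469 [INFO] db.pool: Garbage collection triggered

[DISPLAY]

[report.csv]│ error.log                                        
───────────────────────────────────────────────────────────────
status,name,age,amount                                         
active,Carol Wilson,53,1329.79                                 
inactive,Hank Jones,45,6814.40                                 
cancelled,Eve Lee,22,9996.70                                   
active,Grace Brown,57,4988.37                                  
inactive,Frank Clark,79,1964.80                                
inactive,Jack King,56,5058.24                                  
active,Hank Jones,34,4978.73                                   
                                                               
                                                               
                                                               
                                                               
                                                               
                                                               
                                                               
                                                               
                                                               
                                                               
                                                               
                                                               
                                                               
                                                               


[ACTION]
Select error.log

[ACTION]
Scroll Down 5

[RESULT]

 report.csv │[error.log]                                       
───────────────────────────────────────────────────────────────
2024-01-15 00:00:18.221 [INFO] db.pool: Garbage collection trig
2024-01-15 00:00:23.781 [DEBUG] auth.jwt: SSL certificate valid
2024-01-15 00:00:25.489 [DEBUG] cache.redis: Backup completed s
2024-01-15 00:00:29.469 [INFO] db.pool: Garbage collection trig
                                                               
                                                               
                                                               
                                                               
                                                               
                                                               
                                                               
                                                               
                                                               
                                                               
                                                               
                                                               
                                                               
                                                               
                                                               
                                                               
                                                               
                                                               


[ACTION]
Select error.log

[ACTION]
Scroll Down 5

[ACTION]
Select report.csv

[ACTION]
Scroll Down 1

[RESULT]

[report.csv]│ error.log                                        
───────────────────────────────────────────────────────────────
active,Carol Wilson,53,1329.79                                 
inactive,Hank Jones,45,6814.40                                 
cancelled,Eve Lee,22,9996.70                                   
active,Grace Brown,57,4988.37                                  
inactive,Frank Clark,79,1964.80                                
inactive,Jack King,56,5058.24                                  
active,Hank Jones,34,4978.73                                   
                                                               
                                                               
                                                               
                                                               
                                                               
                                                               
                                                               
                                                               
                                                               
                                                               
                                                               
                                                               
                                                               
                                                               
                                                               


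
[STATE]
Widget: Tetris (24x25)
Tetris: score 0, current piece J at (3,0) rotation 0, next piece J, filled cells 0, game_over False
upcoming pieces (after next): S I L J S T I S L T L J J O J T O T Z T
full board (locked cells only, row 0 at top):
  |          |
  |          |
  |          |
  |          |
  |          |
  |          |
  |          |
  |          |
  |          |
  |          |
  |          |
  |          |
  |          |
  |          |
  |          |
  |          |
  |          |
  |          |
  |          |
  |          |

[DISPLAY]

   █      │Next:        
   ███    │█            
          │███          
          │             
          │             
          │             
          │Score:       
          │0            
          │             
          │             
          │             
          │             
          │             
          │             
          │             
          │             
          │             
          │             
          │             
          │             
          │             
          │             
          │             
          │             
          │             


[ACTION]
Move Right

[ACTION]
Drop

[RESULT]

          │Next:        
    █     │█            
    ███   │███          
          │             
          │             
          │             
          │Score:       
          │0            
          │             
          │             
          │             
          │             
          │             
          │             
          │             
          │             
          │             
          │             
          │             
          │             
          │             
          │             
          │             
          │             
          │             


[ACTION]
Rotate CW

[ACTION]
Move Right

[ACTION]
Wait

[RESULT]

          │Next:        
          │█            
     ██   │███          
     █    │             
     █    │             
          │             
          │Score:       
          │0            
          │             
          │             
          │             
          │             
          │             
          │             
          │             
          │             
          │             
          │             
          │             
          │             
          │             
          │             
          │             
          │             
          │             


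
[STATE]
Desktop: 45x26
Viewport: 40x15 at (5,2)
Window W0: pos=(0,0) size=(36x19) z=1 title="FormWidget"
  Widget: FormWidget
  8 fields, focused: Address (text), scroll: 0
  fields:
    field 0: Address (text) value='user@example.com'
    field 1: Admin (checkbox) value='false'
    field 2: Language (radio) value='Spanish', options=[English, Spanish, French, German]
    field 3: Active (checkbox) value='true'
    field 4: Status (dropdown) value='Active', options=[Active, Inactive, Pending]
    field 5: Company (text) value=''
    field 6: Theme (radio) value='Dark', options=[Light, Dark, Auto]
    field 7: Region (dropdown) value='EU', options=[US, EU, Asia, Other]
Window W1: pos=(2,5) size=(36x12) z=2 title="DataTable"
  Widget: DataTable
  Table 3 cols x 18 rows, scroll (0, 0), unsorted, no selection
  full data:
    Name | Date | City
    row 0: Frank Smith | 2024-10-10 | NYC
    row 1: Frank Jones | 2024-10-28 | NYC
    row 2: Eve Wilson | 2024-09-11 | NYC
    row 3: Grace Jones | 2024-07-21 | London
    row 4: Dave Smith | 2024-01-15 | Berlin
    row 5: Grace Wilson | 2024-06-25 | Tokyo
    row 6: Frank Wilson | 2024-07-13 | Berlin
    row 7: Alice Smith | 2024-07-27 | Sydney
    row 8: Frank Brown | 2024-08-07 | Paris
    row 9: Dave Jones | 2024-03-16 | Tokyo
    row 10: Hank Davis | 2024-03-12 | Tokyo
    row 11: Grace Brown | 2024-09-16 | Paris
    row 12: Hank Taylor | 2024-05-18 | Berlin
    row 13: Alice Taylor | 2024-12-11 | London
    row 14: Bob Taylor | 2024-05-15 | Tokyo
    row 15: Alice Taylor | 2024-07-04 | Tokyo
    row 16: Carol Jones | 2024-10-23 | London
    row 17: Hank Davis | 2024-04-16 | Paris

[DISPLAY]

──────────────────────────────┨         
dress:    [user@example.com  ]┃         
min:      [ ]                 ┃         
━━━━━━━━━━━━━━━━━━━━━━━━━━━━━━━━┓       
ataTable                        ┃       
────────────────────────────────┨       
me        │Date      │City      ┃       
──────────┼──────────┼──────    ┃       
ank Smith │2024-10-10│NYC       ┃       
ank Jones │2024-10-28│NYC       ┃       
e Wilson  │2024-09-11│NYC       ┃       
ace Jones │2024-07-21│London    ┃       
ve Smith  │2024-01-15│Berlin    ┃       
ace Wilson│2024-06-25│Tokyo     ┃       
━━━━━━━━━━━━━━━━━━━━━━━━━━━━━━━━┛       


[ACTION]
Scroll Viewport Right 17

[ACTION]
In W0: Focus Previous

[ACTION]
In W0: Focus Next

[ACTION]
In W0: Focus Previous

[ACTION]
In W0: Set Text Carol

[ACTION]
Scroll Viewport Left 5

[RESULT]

┠──────────────────────────────────┨    
┃  Address:    [user@example.com  ]┃    
┃  Admin:      [ ]                 ┃    
┃ ┏━━━━━━━━━━━━━━━━━━━━━━━━━━━━━━━━━━┓  
┃ ┃ DataTable                        ┃  
┃ ┠──────────────────────────────────┨  
┃ ┃Name        │Date      │City      ┃  
┃ ┃────────────┼──────────┼──────    ┃  
┃>┃Frank Smith │2024-10-10│NYC       ┃  
┃ ┃Frank Jones │2024-10-28│NYC       ┃  
┃ ┃Eve Wilson  │2024-09-11│NYC       ┃  
┃ ┃Grace Jones │2024-07-21│London    ┃  
┃ ┃Dave Smith  │2024-01-15│Berlin    ┃  
┃ ┃Grace Wilson│2024-06-25│Tokyo     ┃  
┃ ┗━━━━━━━━━━━━━━━━━━━━━━━━━━━━━━━━━━┛  


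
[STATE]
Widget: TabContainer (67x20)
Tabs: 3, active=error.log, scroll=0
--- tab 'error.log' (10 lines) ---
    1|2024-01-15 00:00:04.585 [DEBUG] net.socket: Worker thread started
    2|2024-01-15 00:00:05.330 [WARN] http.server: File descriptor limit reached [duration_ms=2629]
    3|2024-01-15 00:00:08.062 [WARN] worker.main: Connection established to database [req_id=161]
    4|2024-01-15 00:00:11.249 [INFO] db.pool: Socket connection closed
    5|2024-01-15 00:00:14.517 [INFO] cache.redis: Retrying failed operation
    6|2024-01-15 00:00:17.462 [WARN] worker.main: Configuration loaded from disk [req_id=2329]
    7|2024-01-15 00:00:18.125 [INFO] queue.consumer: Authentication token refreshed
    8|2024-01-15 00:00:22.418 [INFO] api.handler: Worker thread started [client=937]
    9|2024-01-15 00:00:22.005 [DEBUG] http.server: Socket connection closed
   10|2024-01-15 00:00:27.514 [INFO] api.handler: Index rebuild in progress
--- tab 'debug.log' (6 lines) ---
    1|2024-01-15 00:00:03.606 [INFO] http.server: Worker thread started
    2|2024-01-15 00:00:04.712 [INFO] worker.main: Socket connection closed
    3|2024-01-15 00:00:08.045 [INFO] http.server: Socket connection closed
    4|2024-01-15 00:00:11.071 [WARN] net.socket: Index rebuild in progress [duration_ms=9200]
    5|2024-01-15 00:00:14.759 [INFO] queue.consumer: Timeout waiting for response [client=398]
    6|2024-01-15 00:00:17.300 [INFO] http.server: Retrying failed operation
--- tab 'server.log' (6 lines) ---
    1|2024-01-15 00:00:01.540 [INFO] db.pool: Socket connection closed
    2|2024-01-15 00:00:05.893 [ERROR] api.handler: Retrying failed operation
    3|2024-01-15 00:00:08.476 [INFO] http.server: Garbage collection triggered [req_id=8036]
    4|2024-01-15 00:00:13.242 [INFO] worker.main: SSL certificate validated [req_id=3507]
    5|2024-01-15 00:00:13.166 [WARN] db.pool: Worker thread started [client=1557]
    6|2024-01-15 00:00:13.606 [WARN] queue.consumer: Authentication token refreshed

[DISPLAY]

[error.log]│ debug.log │ server.log                                
───────────────────────────────────────────────────────────────────
2024-01-15 00:00:04.585 [DEBUG] net.socket: Worker thread started  
2024-01-15 00:00:05.330 [WARN] http.server: File descriptor limit r
2024-01-15 00:00:08.062 [WARN] worker.main: Connection established 
2024-01-15 00:00:11.249 [INFO] db.pool: Socket connection closed   
2024-01-15 00:00:14.517 [INFO] cache.redis: Retrying failed operati
2024-01-15 00:00:17.462 [WARN] worker.main: Configuration loaded fr
2024-01-15 00:00:18.125 [INFO] queue.consumer: Authentication token
2024-01-15 00:00:22.418 [INFO] api.handler: Worker thread started [
2024-01-15 00:00:22.005 [DEBUG] http.server: Socket connection clos
2024-01-15 00:00:27.514 [INFO] api.handler: Index rebuild in progre
                                                                   
                                                                   
                                                                   
                                                                   
                                                                   
                                                                   
                                                                   
                                                                   


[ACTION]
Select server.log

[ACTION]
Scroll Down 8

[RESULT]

 error.log │ debug.log │[server.log]                               
───────────────────────────────────────────────────────────────────
2024-01-15 00:00:13.606 [WARN] queue.consumer: Authentication token
                                                                   
                                                                   
                                                                   
                                                                   
                                                                   
                                                                   
                                                                   
                                                                   
                                                                   
                                                                   
                                                                   
                                                                   
                                                                   
                                                                   
                                                                   
                                                                   
                                                                   


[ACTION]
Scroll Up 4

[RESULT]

 error.log │ debug.log │[server.log]                               
───────────────────────────────────────────────────────────────────
2024-01-15 00:00:05.893 [ERROR] api.handler: Retrying failed operat
2024-01-15 00:00:08.476 [INFO] http.server: Garbage collection trig
2024-01-15 00:00:13.242 [INFO] worker.main: SSL certificate validat
2024-01-15 00:00:13.166 [WARN] db.pool: Worker thread started [clie
2024-01-15 00:00:13.606 [WARN] queue.consumer: Authentication token
                                                                   
                                                                   
                                                                   
                                                                   
                                                                   
                                                                   
                                                                   
                                                                   
                                                                   
                                                                   
                                                                   
                                                                   
                                                                   
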